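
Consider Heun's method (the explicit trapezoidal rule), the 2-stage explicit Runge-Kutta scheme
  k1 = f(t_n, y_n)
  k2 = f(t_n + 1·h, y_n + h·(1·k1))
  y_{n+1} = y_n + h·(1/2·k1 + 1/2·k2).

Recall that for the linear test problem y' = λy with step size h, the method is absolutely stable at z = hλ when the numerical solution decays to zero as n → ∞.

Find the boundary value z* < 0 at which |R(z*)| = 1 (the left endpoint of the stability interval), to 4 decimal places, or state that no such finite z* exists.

left endpoint -2.0000.

On y'=λy, z=hλ:
  order 2, 2-stage ⇒ R(z)=1+z+z^2/2
  (e.g. R(-1.54)=0.64580, |R|=0.64580)

Need |R(x)|<1, x<0.
x=-1.54: |R|=0.6458
|R(-2.32)|=1.3712 |R(-1.3)|=0.5450 |R(-0.8)|=0.5200
Bisect:
  x_lo=-2.6843 |R|=1.9184  x_hi=-0.3873 |R|=0.6877
  mid=-1.53576 |R|=0.64352 →hi
  mid=-2.11001 |R|=1.11606 →lo
  mid=-1.82289 |R|=0.83857 →hi
  mid=-1.96645 |R|=0.96701 →hi
  mid=-2.03823 |R|=1.03896 →lo
  mid=-2.00234 |R|=1.00234 →lo
  mid=-1.98439 |R|=0.98452 →hi
  ...
  [-2.00010,-1.99996] ⇒ x*=-2.0000
So |R|<1 on (-2.0000, 0).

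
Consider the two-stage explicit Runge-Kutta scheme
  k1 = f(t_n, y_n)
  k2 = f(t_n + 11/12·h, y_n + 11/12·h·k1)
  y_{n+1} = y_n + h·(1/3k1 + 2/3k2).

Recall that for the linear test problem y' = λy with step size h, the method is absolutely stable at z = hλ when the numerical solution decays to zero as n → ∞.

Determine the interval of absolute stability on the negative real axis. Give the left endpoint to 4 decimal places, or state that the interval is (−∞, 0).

(-1.6364, 0).

Set f=λy, z=hλ:
  k1=λy_n ⇒ h·k1=z·y_n;  k2=λ(1+11/12z)y_n ⇒ h·k2=z(1+11/12z)y_n
  y_{n+1}/y_n = 1 + 1/3z + 2/3z(1+11/12z) = 1 + z + 11/18z²
  R(z) = 1 + z + 11/18z².

Find x<0 with |R(x)|<1.
x=-1.41: |R|=0.8050
R=1: x+11/18x²=0 ⇒ x=−18/11=-1.6364; min R=1−1/(4·11/18)=0.5909>−1
Confirm numerically:
  x=-0.875: |R|=0.59288 <1
  x=-0.852: |R|=0.59161 <1
  x=-0.682: |R|=0.60224 <1
  x=-2.212: |R|=1.77813 >1
  x=-1.980: |R|=1.41580 >1
  x=-1.895: |R|=1.29952 >1
Stable set (-1.6364, 0).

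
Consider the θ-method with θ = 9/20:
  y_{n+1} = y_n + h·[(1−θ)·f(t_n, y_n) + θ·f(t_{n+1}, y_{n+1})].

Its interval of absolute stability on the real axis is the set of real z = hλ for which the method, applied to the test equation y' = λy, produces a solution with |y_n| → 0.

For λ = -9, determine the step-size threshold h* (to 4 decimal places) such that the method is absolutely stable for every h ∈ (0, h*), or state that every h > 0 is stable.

(-20.0000,0); λ=-9 ⇒ h* = (20)/9 = 2.2222.

Test eqn y'=λy, z=hλ:
  y_{n+1} = y_n + z·[11/20·y_n + 9/20·y_{n+1}] ⇒ (1 − 9/20z)y_{n+1} = (1 + 11/20z)y_n
  ⇒ R(z) = (1 + 11/20z)/(1 − 9/20z).

Boundary: |R(x)|=1, x<0.
x=-0.71: |R|=0.4619
R=−1: 1+11/20x = −1+9/20x ⇒ -1/10x=2 ⇒ x=2/(-1/10)=-20.0000
Confirm numerically:
  x=-17.357: |R|=0.97000 <1
  x=-16.633: |R|=0.96032 <1
  x=-14.246: |R|=0.92236 <1
  x=-13.608: |R|=0.91027 <1
  x=-20.309: |R|=1.00305 >1
  x=-20.194: |R|=1.00192 >1
  x=-20.193: |R|=1.00191 >1
Interval (-20.0000, 0).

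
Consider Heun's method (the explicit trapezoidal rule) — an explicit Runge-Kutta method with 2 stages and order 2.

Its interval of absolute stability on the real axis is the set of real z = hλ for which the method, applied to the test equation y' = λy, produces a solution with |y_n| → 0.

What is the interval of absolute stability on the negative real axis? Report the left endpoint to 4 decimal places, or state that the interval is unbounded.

(-2.0000, 0).

Test eqn y'=λy, z=hλ:
  order 2, 2-stage ⇒ R(z)=1+z+z^2/2
  (e.g. R(-0.77)=0.52645, |R|=0.52645)

Solve |R(x)|<1 on ℝ⁻.
x=-0.77: |R|=0.5264
|R(-2.22)|=1.2442 |R(-1.94)|=0.9418 |R(-1.45)|=0.6013
Bisect:
  x_lo=-2.4586 |R|=1.5638  x_hi=-0.1135 |R|=0.8929
  mid=-1.28607 |R|=0.54092 →hi
  mid=-1.87236 |R|=0.88051 →hi
  mid=-2.16550 |R|=1.17920 →lo
  mid=-2.01893 |R|=1.01911 →lo
  mid=-1.94564 |R|=0.94712 →hi
  mid=-1.98229 |R|=0.98244 →hi
  mid=-2.00061 |R|=1.00061 →lo
  ...
  [-2.00004,-1.99989] ⇒ x*=-2.0000
So |R|<1 on (-2.0000, 0).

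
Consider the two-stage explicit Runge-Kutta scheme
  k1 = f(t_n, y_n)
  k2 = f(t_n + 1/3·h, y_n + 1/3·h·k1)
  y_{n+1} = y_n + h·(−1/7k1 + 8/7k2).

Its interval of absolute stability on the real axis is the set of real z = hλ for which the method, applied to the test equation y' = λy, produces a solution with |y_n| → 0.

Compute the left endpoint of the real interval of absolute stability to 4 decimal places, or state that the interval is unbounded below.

With y'=λy (z=hλ):
  k1=λy_n ⇒ h·k1=z·y_n;  k2=λ(1+1/3z)y_n ⇒ h·k2=z(1+1/3z)y_n
  y_{n+1}/y_n = 1 − 1/7z + 8/7z(1+1/3z) = 1 + z + 8/21z²
  ⇒ R(z) = 1 + z + 8/21z².

Need |R(x)|<1, x<0.
x=-1.68: |R|=0.3952
R=1: x+8/21x²=0 ⇒ x=−21/8=-2.6250; min R=1−1/(4·8/21)=0.3438>−1
Confirm numerically:
  x=-2.244: |R|=0.67430 <1
  x=-1.899: |R|=0.47479 <1
  x=-1.863: |R|=0.45920 <1
  x=-1.653: |R|=0.38792 <1
  x=-2.950: |R|=1.36524 >1
  x=-2.897: |R|=1.30018 >1
  x=-2.815: |R|=1.20375 >1
So |R|<1 on (-2.6250, 0).

z* = -2.6250.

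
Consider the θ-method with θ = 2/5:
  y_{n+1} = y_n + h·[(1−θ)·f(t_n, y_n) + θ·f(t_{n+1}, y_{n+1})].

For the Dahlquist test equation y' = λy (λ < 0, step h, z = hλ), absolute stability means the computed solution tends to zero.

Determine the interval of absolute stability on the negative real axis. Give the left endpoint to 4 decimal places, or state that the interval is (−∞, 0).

Test eqn y'=λy, z=hλ:
  y_{n+1} = y_n + z·[3/5·y_n + 2/5·y_{n+1}] ⇒ (1 − 2/5z)y_{n+1} = (1 + 3/5z)y_n
  ⇒ R(z) = (1 + 3/5z)/(1 − 2/5z).

Boundary: |R(x)|=1, x<0.
x=-0.98: |R|=0.2960
R=−1: 1+3/5x = −1+2/5x ⇒ -1/5x=2 ⇒ x=2/(-1/5)=-10.0000
Confirm numerically:
  x=-9.822: |R|=0.99278 <1
  x=-9.280: |R|=0.96944 <1
  x=-6.703: |R|=0.82087 <1
  x=-10.569: |R|=1.02177 >1
  x=-10.489: |R|=1.01882 >1
  x=-10.244: |R|=1.00957 >1
Interval (-10.0000, 0).

z∈(-10.0000,0).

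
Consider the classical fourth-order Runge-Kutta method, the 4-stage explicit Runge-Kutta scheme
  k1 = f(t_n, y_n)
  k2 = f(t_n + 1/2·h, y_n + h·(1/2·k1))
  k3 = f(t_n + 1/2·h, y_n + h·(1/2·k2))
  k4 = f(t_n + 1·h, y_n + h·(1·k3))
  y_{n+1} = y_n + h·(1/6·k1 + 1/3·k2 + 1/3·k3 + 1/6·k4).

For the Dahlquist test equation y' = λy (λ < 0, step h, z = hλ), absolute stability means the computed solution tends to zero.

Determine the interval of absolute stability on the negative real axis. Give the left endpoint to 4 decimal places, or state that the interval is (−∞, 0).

Test eqn y'=λy, z=hλ:
  order 4, 4-stage ⇒ R(z)=1+z+z^2/2+z^3/6+z^4/24
  (e.g. R(-0.4)=0.67040, |R|=0.67040)

Find x<0 with |R(x)|<1.
x=-0.4: |R|=0.6704
|R(-2.2)|=0.4214 |R(-2.13)|=0.3855 |R(-0.51)|=0.6008
Bisect:
  x_lo=-3.5735 |R|=3.0004  x_hi=-0.1681 |R|=0.8453
  mid=-1.87080 |R|=0.29826 →hi
  mid=-2.72214 |R|=0.90888 →hi
  mid=-3.14781 |R|=1.69902 →lo
  mid=-2.93497 |R|=1.25014 →lo
  mid=-2.82855 |R|=1.06721 →lo
  mid=-2.77535 |R|=0.98510 →hi
  mid=-2.80195 |R|=1.02540 →lo
  mid=-2.78865 |R|=1.00507 →lo
  mid=-2.78200 |R|=0.99504 →hi
  ...
  [-2.78532,-2.78511] ⇒ x*=-2.7853
Interval (-2.7853, 0).

z∈(-2.7853,0).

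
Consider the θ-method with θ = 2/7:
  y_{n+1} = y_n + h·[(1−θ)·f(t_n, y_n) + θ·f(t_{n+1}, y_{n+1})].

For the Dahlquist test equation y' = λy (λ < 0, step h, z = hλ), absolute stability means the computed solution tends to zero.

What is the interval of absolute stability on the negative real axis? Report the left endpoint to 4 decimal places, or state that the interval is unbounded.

(-4.6667, 0).

With y'=λy (z=hλ):
  y_{n+1} = y_n + z·[5/7·y_n + 2/7·y_{n+1}] ⇒ (1 − 2/7z)y_{n+1} = (1 + 5/7z)y_n
  so R(z) = (1 + 5/7z)/(1 − 2/7z).

Find x<0 with |R(x)|<1.
x=-1.57: |R|=0.0838
R=−1: 1+5/7x = −1+2/7x ⇒ -3/7x=2 ⇒ x=2/(-3/7)=-4.6667
Confirm numerically:
  x=-4.378: |R|=0.94504 <1
  x=-3.421: |R|=0.73002 <1
  x=-3.081: |R|=0.63858 <1
  x=-2.294: |R|=0.38574 <1
  x=-5.190: |R|=1.09033 >1
  x=-5.081: |R|=1.07243 >1
  x=-5.028: |R|=1.06356 >1
So |R|<1 on (-4.6667, 0).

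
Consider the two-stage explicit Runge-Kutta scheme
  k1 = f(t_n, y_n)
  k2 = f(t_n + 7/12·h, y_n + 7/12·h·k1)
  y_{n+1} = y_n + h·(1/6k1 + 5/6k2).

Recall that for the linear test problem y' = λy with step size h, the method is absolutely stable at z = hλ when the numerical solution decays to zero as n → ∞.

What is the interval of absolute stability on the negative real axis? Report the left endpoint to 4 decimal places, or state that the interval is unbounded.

Set f=λy, z=hλ:
  k1=λy_n ⇒ h·k1=z·y_n;  k2=λ(1+7/12z)y_n ⇒ h·k2=z(1+7/12z)y_n
  y_{n+1}/y_n = 1 + 1/6z + 5/6z(1+7/12z) = 1 + z + 35/72z²
  ⇒ R(z) = 1 + z + 35/72z².

Need |R(x)|<1, x<0.
x=-0.75: |R|=0.5234
R=1: x+35/72x²=0 ⇒ x=−72/35=-2.0571; min R=1−1/(4·35/72)=0.4857>−1
Confirm numerically:
  x=-1.591: |R|=0.63948 <1
  x=-1.283: |R|=0.51718 <1
  x=-1.110: |R|=0.48894 <1
  x=-2.268: |R|=1.23247 >1
  x=-2.221: |R|=1.17691 >1
  x=-2.087: |R|=1.03029 >1
Stable set (-2.0571, 0).

z∈(-2.0571,0).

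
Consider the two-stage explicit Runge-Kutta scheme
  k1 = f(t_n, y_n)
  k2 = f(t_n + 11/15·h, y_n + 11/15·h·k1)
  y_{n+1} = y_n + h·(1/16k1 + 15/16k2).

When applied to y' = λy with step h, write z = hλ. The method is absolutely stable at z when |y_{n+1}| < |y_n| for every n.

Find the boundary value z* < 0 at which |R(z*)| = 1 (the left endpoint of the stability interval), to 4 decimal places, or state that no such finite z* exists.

z* = -1.4545.

With y'=λy (z=hλ):
  k1=λy_n ⇒ h·k1=z·y_n;  k2=λ(1+11/15z)y_n ⇒ h·k2=z(1+11/15z)y_n
  y_{n+1}/y_n = 1 + 1/16z + 15/16z(1+11/15z) = 1 + z + 11/16z²
  so R(z) = 1 + z + 11/16z².

Need |R(x)|<1, x<0.
x=-1.49: |R|=1.0363
R=1: x+11/16x²=0 ⇒ x=−16/11=-1.4545; min R=1−1/(4·11/16)=0.6364>−1
Confirm numerically:
  x=-1.366: |R|=0.91684 <1
  x=-0.976: |R|=0.67890 <1
  x=-0.613: |R|=0.64534 <1
  x=-1.605: |R|=1.16602 >1
  x=-1.551: |R|=1.10285 >1
So |R|<1 on (-1.4545, 0).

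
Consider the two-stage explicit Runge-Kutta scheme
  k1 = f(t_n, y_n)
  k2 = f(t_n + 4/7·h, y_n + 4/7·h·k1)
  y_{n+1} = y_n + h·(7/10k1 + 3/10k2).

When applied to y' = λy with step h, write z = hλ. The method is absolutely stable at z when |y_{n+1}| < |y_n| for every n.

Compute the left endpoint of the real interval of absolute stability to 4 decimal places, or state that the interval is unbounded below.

Set f=λy, z=hλ:
  k1=λy_n ⇒ h·k1=z·y_n;  k2=λ(1+4/7z)y_n ⇒ h·k2=z(1+4/7z)y_n
  y_{n+1}/y_n = 1 + 7/10z + 3/10z(1+4/7z) = 1 + z + 6/35z²
  R(z) = 1 + z + 6/35z².

Solve |R(x)|<1 on ℝ⁻.
x=-1.36: |R|=0.0429
R=1: x+6/35x²=0 ⇒ x=−35/6=-5.8333; min R=1−1/(4·6/35)=-0.4583>−1
Confirm numerically:
  x=-5.037: |R|=0.31238 <1
  x=-3.411: |R|=0.41644 <1
  x=-2.339: |R|=0.40113 <1
  x=-6.289: |R|=1.49126 >1
  x=-6.127: |R|=1.30845 >1
  x=-6.064: |R|=1.23979 >1
Interval (-5.8333, 0).

left endpoint -5.8333.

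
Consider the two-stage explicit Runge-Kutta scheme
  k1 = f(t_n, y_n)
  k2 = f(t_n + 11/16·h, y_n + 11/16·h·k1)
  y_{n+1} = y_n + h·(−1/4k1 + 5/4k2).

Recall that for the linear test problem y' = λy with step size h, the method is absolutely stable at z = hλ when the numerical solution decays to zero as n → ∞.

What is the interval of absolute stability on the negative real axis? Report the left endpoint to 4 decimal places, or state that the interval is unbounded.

(-1.1636, 0).

Test eqn y'=λy, z=hλ:
  k1=λy_n ⇒ h·k1=z·y_n;  k2=λ(1+11/16z)y_n ⇒ h·k2=z(1+11/16z)y_n
  y_{n+1}/y_n = 1 − 1/4z + 5/4z(1+11/16z) = 1 + z + 55/64z²
  R(z) = 1 + z + 55/64z².

Find x<0 with |R(x)|<1.
x=-1.49: |R|=1.4179
R=1: x+55/64x²=0 ⇒ x=−64/55=-1.1636; min R=1−1/(4·55/64)=0.7091>−1
Confirm numerically:
  x=-1.127: |R|=0.96452 <1
  x=-1.098: |R|=0.93807 <1
  x=-0.800: |R|=0.75000 <1
  x=-0.741: |R|=0.73087 <1
  x=-1.762: |R|=1.90605 >1
  x=-1.692: |R|=1.76827 >1
  x=-1.291: |R|=1.14130 >1
Interval (-1.1636, 0).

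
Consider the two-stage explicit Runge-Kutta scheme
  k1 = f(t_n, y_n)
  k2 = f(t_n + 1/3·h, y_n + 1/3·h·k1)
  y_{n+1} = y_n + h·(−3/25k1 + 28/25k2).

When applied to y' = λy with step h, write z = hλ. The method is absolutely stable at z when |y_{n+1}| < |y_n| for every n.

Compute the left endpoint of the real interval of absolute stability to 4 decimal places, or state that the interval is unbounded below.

left endpoint -2.6786.

On y'=λy, z=hλ:
  k1=λy_n ⇒ h·k1=z·y_n;  k2=λ(1+1/3z)y_n ⇒ h·k2=z(1+1/3z)y_n
  y_{n+1}/y_n = 1 − 3/25z + 28/25z(1+1/3z) = 1 + z + 28/75z²
  so R(z) = 1 + z + 28/75z².

Solve |R(x)|<1 on ℝ⁻.
x=-0.49: |R|=0.5996
R=1: x+28/75x²=0 ⇒ x=−75/28=-2.6786; min R=1−1/(4·28/75)=0.3304>−1
Confirm numerically:
  x=-2.467: |R|=0.80514 <1
  x=-2.205: |R|=0.61016 <1
  x=-1.332: |R|=0.33038 <1
  x=-3.049: |R|=1.42166 >1
  x=-2.891: |R|=1.22928 >1
So |R|<1 on (-2.6786, 0).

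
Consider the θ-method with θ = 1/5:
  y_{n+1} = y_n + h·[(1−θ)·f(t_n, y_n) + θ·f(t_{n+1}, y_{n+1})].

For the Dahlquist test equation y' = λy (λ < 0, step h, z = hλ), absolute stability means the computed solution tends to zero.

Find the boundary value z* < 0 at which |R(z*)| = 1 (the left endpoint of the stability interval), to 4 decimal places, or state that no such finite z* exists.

Test eqn y'=λy, z=hλ:
  y_{n+1} = y_n + z·[4/5·y_n + 1/5·y_{n+1}] ⇒ (1 − 1/5z)y_{n+1} = (1 + 4/5z)y_n
  ⇒ R(z) = (1 + 4/5z)/(1 − 1/5z).

Find x<0 with |R(x)|<1.
x=-0.31: |R|=0.7081
R=−1: 1+4/5x = −1+1/5x ⇒ -3/5x=2 ⇒ x=2/(-3/5)=-3.3333
Confirm numerically:
  x=-3.101: |R|=0.91396 <1
  x=-2.975: |R|=0.86520 <1
  x=-2.775: |R|=0.78457 <1
  x=-1.334: |R|=0.05305 <1
  x=-3.724: |R|=1.13434 >1
  x=-3.555: |R|=1.07773 >1
  x=-3.491: |R|=1.05571 >1
Interval (-3.3333, 0).

left endpoint -3.3333.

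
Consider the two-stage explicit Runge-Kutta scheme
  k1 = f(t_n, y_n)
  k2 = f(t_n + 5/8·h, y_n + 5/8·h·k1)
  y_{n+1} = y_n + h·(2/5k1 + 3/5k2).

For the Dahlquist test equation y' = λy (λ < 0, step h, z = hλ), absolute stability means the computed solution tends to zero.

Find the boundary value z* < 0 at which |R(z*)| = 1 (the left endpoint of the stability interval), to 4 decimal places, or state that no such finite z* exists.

With y'=λy (z=hλ):
  k1=λy_n ⇒ h·k1=z·y_n;  k2=λ(1+5/8z)y_n ⇒ h·k2=z(1+5/8z)y_n
  y_{n+1}/y_n = 1 + 2/5z + 3/5z(1+5/8z) = 1 + z + 3/8z²
  Hence R(z) = 1 + z + 3/8z².

Solve |R(x)|<1 on ℝ⁻.
x=-0.91: |R|=0.4005
R=1: x+3/8x²=0 ⇒ x=−8/3=-2.6667; min R=1−1/(4·3/8)=0.3333>−1
Confirm numerically:
  x=-2.380: |R|=0.74415 <1
  x=-2.294: |R|=0.67941 <1
  x=-1.621: |R|=0.36437 <1
  x=-3.023: |R|=1.40395 >1
  x=-3.007: |R|=1.38377 >1
  x=-2.775: |R|=1.11273 >1
Stable set (-2.6667, 0).

left endpoint -2.6667.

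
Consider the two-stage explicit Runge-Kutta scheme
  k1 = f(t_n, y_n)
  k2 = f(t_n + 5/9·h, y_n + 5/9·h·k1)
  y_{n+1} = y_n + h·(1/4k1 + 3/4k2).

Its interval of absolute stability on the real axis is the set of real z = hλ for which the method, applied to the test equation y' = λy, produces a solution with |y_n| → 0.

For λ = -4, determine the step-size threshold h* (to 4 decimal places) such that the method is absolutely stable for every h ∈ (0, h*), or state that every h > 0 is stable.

With y'=λy (z=hλ):
  k1=λy_n ⇒ h·k1=z·y_n;  k2=λ(1+5/9z)y_n ⇒ h·k2=z(1+5/9z)y_n
  y_{n+1}/y_n = 1 + 1/4z + 3/4z(1+5/9z) = 1 + z + 5/12z²
  R(z) = 1 + z + 5/12z².

Boundary: |R(x)|=1, x<0.
x=-1.13: |R|=0.4020
R=1: x+5/12x²=0 ⇒ x=−12/5=-2.4000; min R=1−1/(4·5/12)=0.4000>−1
Confirm numerically:
  x=-2.325: |R|=0.92734 <1
  x=-1.475: |R|=0.43151 <1
  x=-1.446: |R|=0.42522 <1
  x=-1.300: |R|=0.40417 <1
  x=-2.978: |R|=1.71720 >1
  x=-2.771: |R|=1.42835 >1
  x=-2.664: |R|=1.29304 >1
So |R|<1 on (-2.4000, 0).

(-2.4000,0); λ=-4 ⇒ h* = (12/5)/4 = 0.6000.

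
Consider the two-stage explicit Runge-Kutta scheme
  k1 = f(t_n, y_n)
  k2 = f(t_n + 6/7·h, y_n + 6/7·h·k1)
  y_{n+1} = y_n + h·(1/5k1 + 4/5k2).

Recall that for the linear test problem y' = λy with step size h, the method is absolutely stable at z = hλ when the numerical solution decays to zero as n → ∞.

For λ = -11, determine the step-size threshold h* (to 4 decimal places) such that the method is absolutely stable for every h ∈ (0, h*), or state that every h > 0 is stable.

(-1.4583,0); λ=-11 ⇒ h* = (35/24)/11 = 0.1326.

On y'=λy, z=hλ:
  k1=λy_n ⇒ h·k1=z·y_n;  k2=λ(1+6/7z)y_n ⇒ h·k2=z(1+6/7z)y_n
  y_{n+1}/y_n = 1 + 1/5z + 4/5z(1+6/7z) = 1 + z + 24/35z²
  so R(z) = 1 + z + 24/35z².

Find x<0 with |R(x)|<1.
x=-1.69: |R|=1.2685
R=1: x+24/35x²=0 ⇒ x=−35/24=-1.4583; min R=1−1/(4·24/35)=0.6354>−1
Confirm numerically:
  x=-1.344: |R|=0.89463 <1
  x=-0.808: |R|=0.63968 <1
  x=-0.636: |R|=0.64137 <1
  x=-2.014: |R|=1.76739 >1
  x=-1.813: |R|=1.44092 >1
So |R|<1 on (-1.4583, 0).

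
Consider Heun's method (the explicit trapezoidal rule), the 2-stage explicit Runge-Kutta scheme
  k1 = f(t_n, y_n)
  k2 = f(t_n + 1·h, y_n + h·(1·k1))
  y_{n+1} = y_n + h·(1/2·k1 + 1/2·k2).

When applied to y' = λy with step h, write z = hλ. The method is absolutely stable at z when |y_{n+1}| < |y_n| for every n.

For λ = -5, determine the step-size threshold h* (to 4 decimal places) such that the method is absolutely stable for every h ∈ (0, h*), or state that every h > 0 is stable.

(-2.0000,0); λ=-5 ⇒ h* = 0.4000.

Set f=λy, z=hλ:
  order 2, 2-stage ⇒ R(z)=1+z+z^2/2
  (e.g. R(-1.2)=0.52000, |R|=0.52000)

Find x<0 with |R(x)|<1.
x=-1.2: |R|=0.5200
|R(-1.42)|=0.5882 |R(-0.84)|=0.5128 |R(-0.56)|=0.5968
Bisect:
  x_lo=-2.3902 |R|=1.4663  x_hi=-0.0784 |R|=0.9247
  mid=-1.23429 |R|=0.52745 →hi
  mid=-1.81224 |R|=0.82987 →hi
  mid=-2.10122 |R|=1.10634 →lo
  mid=-1.95673 |R|=0.95767 →hi
  mid=-2.02897 |R|=1.02939 →lo
  mid=-1.99285 |R|=0.99288 →hi
  mid=-2.01091 |R|=1.01097 →lo
  mid=-2.00188 |R|=1.00188 →lo
  mid=-1.99737 |R|=0.99737 →hi
  mid=-1.99963 |R|=0.99963 →hi
  ...
  [-2.00005,-1.99991] ⇒ x*=-2.0000
Interval (-2.0000, 0).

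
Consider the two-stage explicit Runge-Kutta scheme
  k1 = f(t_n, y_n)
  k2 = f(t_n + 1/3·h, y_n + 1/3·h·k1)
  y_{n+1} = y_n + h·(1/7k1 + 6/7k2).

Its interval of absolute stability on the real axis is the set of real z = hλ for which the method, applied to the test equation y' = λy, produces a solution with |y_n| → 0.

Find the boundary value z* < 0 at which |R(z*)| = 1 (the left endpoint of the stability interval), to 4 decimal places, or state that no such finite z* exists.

z* = -3.5000.

Set f=λy, z=hλ:
  k1=λy_n ⇒ h·k1=z·y_n;  k2=λ(1+1/3z)y_n ⇒ h·k2=z(1+1/3z)y_n
  y_{n+1}/y_n = 1 + 1/7z + 6/7z(1+1/3z) = 1 + z + 2/7z²
  R(z) = 1 + z + 2/7z².

Need |R(x)|<1, x<0.
x=-1.44: |R|=0.1525
R=1: x+2/7x²=0 ⇒ x=−7/2=-3.5000; min R=1−1/(4·2/7)=0.1250>−1
Confirm numerically:
  x=-3.227: |R|=0.74829 <1
  x=-2.837: |R|=0.46259 <1
  x=-2.471: |R|=0.27353 <1
  x=-2.111: |R|=0.16223 <1
  x=-3.983: |R|=1.54965 >1
  x=-3.766: |R|=1.28622 >1
  x=-3.700: |R|=1.21143 >1
Stable set (-3.5000, 0).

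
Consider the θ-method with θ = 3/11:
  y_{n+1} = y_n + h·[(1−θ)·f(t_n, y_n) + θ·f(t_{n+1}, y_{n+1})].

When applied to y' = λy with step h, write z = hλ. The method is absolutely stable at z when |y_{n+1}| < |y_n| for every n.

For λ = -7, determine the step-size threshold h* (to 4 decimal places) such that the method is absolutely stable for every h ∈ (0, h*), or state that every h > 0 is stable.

With y'=λy (z=hλ):
  y_{n+1} = y_n + z·[8/11·y_n + 3/11·y_{n+1}] ⇒ (1 − 3/11z)y_{n+1} = (1 + 8/11z)y_n
  R(z) = (1 + 8/11z)/(1 − 3/11z).

Find x<0 with |R(x)|<1.
x=-0.94: |R|=0.2518
R=−1: 1+8/11x = −1+3/11x ⇒ -5/11x=2 ⇒ x=2/(-5/11)=-4.4000
Confirm numerically:
  x=-3.558: |R|=0.80576 <1
  x=-3.324: |R|=0.74347 <1
  x=-2.923: |R|=0.62644 <1
  x=-1.825: |R|=0.21851 <1
  x=-4.903: |R|=1.09783 >1
  x=-4.660: |R|=1.05204 >1
Interval (-4.4000, 0).

(-4.4000,0); λ=-7 ⇒ h* = (22/5)/7 = 0.6286.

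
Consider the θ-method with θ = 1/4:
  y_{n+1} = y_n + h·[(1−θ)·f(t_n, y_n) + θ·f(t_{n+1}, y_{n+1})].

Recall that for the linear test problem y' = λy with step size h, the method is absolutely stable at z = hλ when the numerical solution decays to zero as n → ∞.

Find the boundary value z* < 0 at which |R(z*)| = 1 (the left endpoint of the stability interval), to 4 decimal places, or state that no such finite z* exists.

left endpoint -4.0000.

On y'=λy, z=hλ:
  y_{n+1} = y_n + z·[3/4·y_n + 1/4·y_{n+1}] ⇒ (1 − 1/4z)y_{n+1} = (1 + 3/4z)y_n
  so R(z) = (1 + 3/4z)/(1 − 1/4z).

Need |R(x)|<1, x<0.
x=-0.9: |R|=0.2653
R=−1: 1+3/4x = −1+1/4x ⇒ -1/2x=2 ⇒ x=2/(-1/2)=-4.0000
Confirm numerically:
  x=-3.353: |R|=0.82402 <1
  x=-2.234: |R|=0.43343 <1
  x=-1.941: |R|=0.30685 <1
  x=-4.445: |R|=1.10539 >1
  x=-4.358: |R|=1.08567 >1
  x=-4.214: |R|=1.05211 >1
Stable set (-4.0000, 0).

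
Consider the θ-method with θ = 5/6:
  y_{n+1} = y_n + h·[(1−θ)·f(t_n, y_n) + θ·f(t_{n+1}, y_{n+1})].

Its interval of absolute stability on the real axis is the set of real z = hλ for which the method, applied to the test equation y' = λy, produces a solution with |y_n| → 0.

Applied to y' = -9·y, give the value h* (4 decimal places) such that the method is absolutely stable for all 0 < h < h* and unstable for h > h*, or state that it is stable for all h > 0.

Test eqn y'=λy, z=hλ:
  y_{n+1} = y_n + z·[1/6·y_n + 5/6·y_{n+1}] ⇒ (1 − 5/6z)y_{n+1} = (1 + 1/6z)y_n
  so R(z) = (1 + 1/6z)/(1 − 5/6z).

Need |R(x)|<1, x<0.
x=-0.87: |R|=0.4957
x=-2: |R|=0.2500
x=-10: |R|=0.0714
x=-100: |R|=0.1858
θ=5/6≥1/2 ⇒ |1+1/6x|<|1−5/6x| ∀x<0 ⇒ stable on all of ℝ⁻.

(−∞, 0) — no finite endpoint. Any h>0 works for λ=-9.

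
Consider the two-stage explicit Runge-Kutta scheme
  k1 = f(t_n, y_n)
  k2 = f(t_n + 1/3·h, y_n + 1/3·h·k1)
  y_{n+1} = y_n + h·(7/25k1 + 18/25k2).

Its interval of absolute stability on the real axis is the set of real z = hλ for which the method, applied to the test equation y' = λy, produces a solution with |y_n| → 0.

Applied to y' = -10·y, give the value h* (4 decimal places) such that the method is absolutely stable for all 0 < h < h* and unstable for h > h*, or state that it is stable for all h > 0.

(-4.1667,0); λ=-10 ⇒ h* = (25/6)/10 = 0.4167.

On y'=λy, z=hλ:
  k1=λy_n ⇒ h·k1=z·y_n;  k2=λ(1+1/3z)y_n ⇒ h·k2=z(1+1/3z)y_n
  y_{n+1}/y_n = 1 + 7/25z + 18/25z(1+1/3z) = 1 + z + 6/25z²
  Hence R(z) = 1 + z + 6/25z².

Need |R(x)|<1, x<0.
x=-1.13: |R|=0.1765
R=1: x+6/25x²=0 ⇒ x=−25/6=-4.1667; min R=1−1/(4·6/25)=-0.0417>−1
Confirm numerically:
  x=-3.560: |R|=0.48166 <1
  x=-3.429: |R|=0.39293 <1
  x=-3.175: |R|=0.24435 <1
  x=-2.641: |R|=0.03297 <1
  x=-4.752: |R|=1.66756 >1
  x=-4.718: |R|=1.62429 >1
  x=-4.650: |R|=1.53940 >1
Stable set (-4.1667, 0).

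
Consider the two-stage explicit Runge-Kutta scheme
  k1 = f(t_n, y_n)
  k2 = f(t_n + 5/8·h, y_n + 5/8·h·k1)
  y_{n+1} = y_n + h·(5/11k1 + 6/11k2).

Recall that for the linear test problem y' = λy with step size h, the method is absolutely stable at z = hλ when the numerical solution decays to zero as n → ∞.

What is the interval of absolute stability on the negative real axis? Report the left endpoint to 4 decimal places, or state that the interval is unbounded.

z∈(-2.9333,0).

Set f=λy, z=hλ:
  k1=λy_n ⇒ h·k1=z·y_n;  k2=λ(1+5/8z)y_n ⇒ h·k2=z(1+5/8z)y_n
  y_{n+1}/y_n = 1 + 5/11z + 6/11z(1+5/8z) = 1 + z + 15/44z²
  R(z) = 1 + z + 15/44z².

Find x<0 with |R(x)|<1.
x=-1.18: |R|=0.2947
R=1: x+15/44x²=0 ⇒ x=−44/15=-2.9333; min R=1−1/(4·15/44)=0.2667>−1
Confirm numerically:
  x=-2.525: |R|=0.64851 <1
  x=-1.886: |R|=0.32661 <1
  x=-1.785: |R|=0.30121 <1
  x=-1.577: |R|=0.27082 <1
  x=-3.147: |R|=1.22923 >1
  x=-3.024: |R|=1.09347 >1
Interval (-2.9333, 0).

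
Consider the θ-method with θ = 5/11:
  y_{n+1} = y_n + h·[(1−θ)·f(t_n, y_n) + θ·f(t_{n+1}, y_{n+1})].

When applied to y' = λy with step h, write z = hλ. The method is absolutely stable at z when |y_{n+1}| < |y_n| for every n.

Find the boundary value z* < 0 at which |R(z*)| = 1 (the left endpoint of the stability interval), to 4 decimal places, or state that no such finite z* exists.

On y'=λy, z=hλ:
  y_{n+1} = y_n + z·[6/11·y_n + 5/11·y_{n+1}] ⇒ (1 − 5/11z)y_{n+1} = (1 + 6/11z)y_n
  ⇒ R(z) = (1 + 6/11z)/(1 − 5/11z).

Solve |R(x)|<1 on ℝ⁻.
x=-1.07: |R|=0.2801
R=−1: 1+6/11x = −1+5/11x ⇒ -1/11x=2 ⇒ x=2/(-1/11)=-22.0000
Confirm numerically:
  x=-15.815: |R|=0.93133 <1
  x=-15.087: |R|=0.92002 <1
  x=-10.966: |R|=0.83239 <1
  x=-22.514: |R|=1.00416 >1
  x=-22.448: |R|=1.00364 >1
  x=-22.310: |R|=1.00253 >1
So |R|<1 on (-22.0000, 0).

left endpoint -22.0000.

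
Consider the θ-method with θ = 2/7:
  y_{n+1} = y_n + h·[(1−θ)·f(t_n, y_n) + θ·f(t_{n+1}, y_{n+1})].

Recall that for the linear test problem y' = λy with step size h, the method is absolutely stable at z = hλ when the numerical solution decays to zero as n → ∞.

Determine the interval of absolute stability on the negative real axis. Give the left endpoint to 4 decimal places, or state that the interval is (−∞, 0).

With y'=λy (z=hλ):
  y_{n+1} = y_n + z·[5/7·y_n + 2/7·y_{n+1}] ⇒ (1 − 2/7z)y_{n+1} = (1 + 5/7z)y_n
  R(z) = (1 + 5/7z)/(1 − 2/7z).

Boundary: |R(x)|=1, x<0.
x=-0.43: |R|=0.6170
R=−1: 1+5/7x = −1+2/7x ⇒ -3/7x=2 ⇒ x=2/(-3/7)=-4.6667
Confirm numerically:
  x=-3.548: |R|=0.76192 <1
  x=-3.372: |R|=0.71740 <1
  x=-2.126: |R|=0.32261 <1
  x=-5.263: |R|=1.10208 >1
  x=-4.773: |R|=1.01928 >1
  x=-4.705: |R|=1.00701 >1
So |R|<1 on (-4.6667, 0).

(-4.6667, 0).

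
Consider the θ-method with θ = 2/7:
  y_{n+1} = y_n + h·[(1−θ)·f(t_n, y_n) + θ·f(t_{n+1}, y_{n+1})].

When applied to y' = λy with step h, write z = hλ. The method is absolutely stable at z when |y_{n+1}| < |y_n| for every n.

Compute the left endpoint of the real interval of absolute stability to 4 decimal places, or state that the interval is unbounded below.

Set f=λy, z=hλ:
  y_{n+1} = y_n + z·[5/7·y_n + 2/7·y_{n+1}] ⇒ (1 − 2/7z)y_{n+1} = (1 + 5/7z)y_n
  Hence R(z) = (1 + 5/7z)/(1 − 2/7z).

Need |R(x)|<1, x<0.
x=-1.52: |R|=0.0598
R=−1: 1+5/7x = −1+2/7x ⇒ -3/7x=2 ⇒ x=2/(-3/7)=-4.6667
Confirm numerically:
  x=-3.904: |R|=0.84549 <1
  x=-2.806: |R|=0.55741 <1
  x=-2.608: |R|=0.49443 <1
  x=-5.261: |R|=1.10176 >1
  x=-5.041: |R|=1.06574 >1
  x=-4.956: |R|=1.05132 >1
Interval (-4.6667, 0).

left endpoint -4.6667.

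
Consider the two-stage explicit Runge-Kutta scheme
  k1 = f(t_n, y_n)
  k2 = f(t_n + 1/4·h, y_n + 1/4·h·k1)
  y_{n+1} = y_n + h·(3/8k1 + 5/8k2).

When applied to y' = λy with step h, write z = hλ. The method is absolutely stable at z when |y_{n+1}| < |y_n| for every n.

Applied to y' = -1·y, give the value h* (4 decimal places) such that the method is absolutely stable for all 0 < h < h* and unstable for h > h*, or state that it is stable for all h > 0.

On y'=λy, z=hλ:
  k1=λy_n ⇒ h·k1=z·y_n;  k2=λ(1+1/4z)y_n ⇒ h·k2=z(1+1/4z)y_n
  y_{n+1}/y_n = 1 + 3/8z + 5/8z(1+1/4z) = 1 + z + 5/32z²
  Hence R(z) = 1 + z + 5/32z².

Need |R(x)|<1, x<0.
x=-1.13: |R|=0.0695
R=1: x+5/32x²=0 ⇒ x=−32/5=-6.4000; min R=1−1/(4·5/32)=-0.6000>−1
Confirm numerically:
  x=-5.104: |R|=0.03356 <1
  x=-4.927: |R|=0.13398 <1
  x=-3.027: |R|=0.59532 <1
  x=-6.974: |R|=1.62548 >1
  x=-6.725: |R|=1.34150 >1
  x=-6.519: |R|=1.12121 >1
So |R|<1 on (-6.4000, 0).

(-6.4000,0); λ=-1 ⇒ h* = (32/5)/1 = 6.4000.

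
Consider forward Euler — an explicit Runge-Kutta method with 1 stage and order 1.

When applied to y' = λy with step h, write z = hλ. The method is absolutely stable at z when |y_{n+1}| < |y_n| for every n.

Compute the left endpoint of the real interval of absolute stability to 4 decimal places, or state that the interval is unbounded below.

z* = -2.0000.

Test eqn y'=λy, z=hλ:
  order 1, 1-stage ⇒ R(z)=1+z
  (e.g. R(-0.71)=0.29000, |R|=0.29000)

Find x<0 with |R(x)|<1.
x=-0.71: |R|=0.2900
|R(-1.79)|=0.7900 |R(-1)|=0.0000 |R(-0.78)|=0.2200
Bisect:
  x_lo=-2.3406 |R|=1.3406  x_hi=-0.1940 |R|=0.8060
  mid=-1.26729 |R|=0.26729 →hi
  mid=-1.80394 |R|=0.80394 →hi
  mid=-2.07226 |R|=1.07226 →lo
  mid=-1.93810 |R|=0.93810 →hi
  mid=-2.00518 |R|=1.00518 →lo
  mid=-1.97164 |R|=0.97164 →hi
  mid=-1.98841 |R|=0.98841 →hi
  ...
  [-2.00007,-1.99994] ⇒ x*=-2.0000
Stable set (-2.0000, 0).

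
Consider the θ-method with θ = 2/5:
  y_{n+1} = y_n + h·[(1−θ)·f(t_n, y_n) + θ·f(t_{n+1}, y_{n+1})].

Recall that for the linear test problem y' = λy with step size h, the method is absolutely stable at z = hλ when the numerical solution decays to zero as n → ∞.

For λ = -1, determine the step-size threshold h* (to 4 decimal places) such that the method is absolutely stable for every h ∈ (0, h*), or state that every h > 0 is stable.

With y'=λy (z=hλ):
  y_{n+1} = y_n + z·[3/5·y_n + 2/5·y_{n+1}] ⇒ (1 − 2/5z)y_{n+1} = (1 + 3/5z)y_n
  R(z) = (1 + 3/5z)/(1 − 2/5z).

Find x<0 with |R(x)|<1.
x=-0.87: |R|=0.3546
R=−1: 1+3/5x = −1+2/5x ⇒ -1/5x=2 ⇒ x=2/(-1/5)=-10.0000
Confirm numerically:
  x=-8.324: |R|=0.92258 <1
  x=-6.883: |R|=0.83390 <1
  x=-5.031: |R|=0.67010 <1
  x=-4.903: |R|=0.65575 <1
  x=-10.410: |R|=1.01588 >1
  x=-10.206: |R|=1.00811 >1
Interval (-10.0000, 0).

(-10.0000,0); λ=-1 ⇒ h* = (10)/1 = 10.0000.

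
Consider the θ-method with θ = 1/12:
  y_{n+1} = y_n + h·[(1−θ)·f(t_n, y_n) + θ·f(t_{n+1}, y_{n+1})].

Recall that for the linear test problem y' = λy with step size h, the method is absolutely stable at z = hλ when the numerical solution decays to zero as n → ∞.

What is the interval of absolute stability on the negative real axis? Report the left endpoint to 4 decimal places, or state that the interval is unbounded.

(-2.4000, 0).

Set f=λy, z=hλ:
  y_{n+1} = y_n + z·[11/12·y_n + 1/12·y_{n+1}] ⇒ (1 − 1/12z)y_{n+1} = (1 + 11/12z)y_n
  R(z) = (1 + 11/12z)/(1 − 1/12z).

Solve |R(x)|<1 on ℝ⁻.
x=-0.38: |R|=0.6317
R=−1: 1+11/12x = −1+1/12x ⇒ -5/6x=2 ⇒ x=2/(-5/6)=-2.4000
Confirm numerically:
  x=-2.320: |R|=0.94413 <1
  x=-1.796: |R|=0.56219 <1
  x=-1.747: |R|=0.52499 <1
  x=-1.023: |R|=0.05736 <1
  x=-2.938: |R|=1.36016 >1
  x=-2.592: |R|=1.13158 >1
Stable set (-2.4000, 0).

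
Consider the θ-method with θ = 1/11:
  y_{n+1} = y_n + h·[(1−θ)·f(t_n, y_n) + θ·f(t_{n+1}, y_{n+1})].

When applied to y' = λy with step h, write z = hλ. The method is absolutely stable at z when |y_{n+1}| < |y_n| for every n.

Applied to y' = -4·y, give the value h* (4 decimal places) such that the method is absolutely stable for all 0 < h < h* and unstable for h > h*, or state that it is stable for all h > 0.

(-2.4444,0); λ=-4 ⇒ h* = (22/9)/4 = 0.6111.

On y'=λy, z=hλ:
  y_{n+1} = y_n + z·[10/11·y_n + 1/11·y_{n+1}] ⇒ (1 − 1/11z)y_{n+1} = (1 + 10/11z)y_n
  ⇒ R(z) = (1 + 10/11z)/(1 − 1/11z).

Solve |R(x)|<1 on ℝ⁻.
x=-0.86: |R|=0.2024
R=−1: 1+10/11x = −1+1/11x ⇒ -9/11x=2 ⇒ x=2/(-9/11)=-2.4444
Confirm numerically:
  x=-2.303: |R|=0.90431 <1
  x=-2.197: |R|=0.83125 <1
  x=-2.092: |R|=0.75771 <1
  x=-1.687: |R|=0.46268 <1
  x=-2.514: |R|=1.04632 >1
  x=-2.467: |R|=1.01507 >1
Interval (-2.4444, 0).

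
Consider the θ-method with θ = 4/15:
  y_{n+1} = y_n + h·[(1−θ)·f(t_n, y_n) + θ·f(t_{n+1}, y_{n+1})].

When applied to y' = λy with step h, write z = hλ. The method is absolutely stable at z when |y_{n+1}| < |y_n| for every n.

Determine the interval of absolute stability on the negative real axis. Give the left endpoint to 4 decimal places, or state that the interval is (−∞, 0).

Test eqn y'=λy, z=hλ:
  y_{n+1} = y_n + z·[11/15·y_n + 4/15·y_{n+1}] ⇒ (1 − 4/15z)y_{n+1} = (1 + 11/15z)y_n
  so R(z) = (1 + 11/15z)/(1 − 4/15z).

Boundary: |R(x)|=1, x<0.
x=-1.53: |R|=0.0866
R=−1: 1+11/15x = −1+4/15x ⇒ -7/15x=2 ⇒ x=2/(-7/15)=-4.2857
Confirm numerically:
  x=-4.001: |R|=0.93572 <1
  x=-3.550: |R|=0.82363 <1
  x=-2.849: |R|=0.61900 <1
  x=-2.388: |R|=0.45894 <1
  x=-4.823: |R|=1.10968 >1
  x=-4.627: |R|=1.07130 >1
  x=-4.435: |R|=1.03192 >1
Stable set (-4.2857, 0).

(-4.2857, 0).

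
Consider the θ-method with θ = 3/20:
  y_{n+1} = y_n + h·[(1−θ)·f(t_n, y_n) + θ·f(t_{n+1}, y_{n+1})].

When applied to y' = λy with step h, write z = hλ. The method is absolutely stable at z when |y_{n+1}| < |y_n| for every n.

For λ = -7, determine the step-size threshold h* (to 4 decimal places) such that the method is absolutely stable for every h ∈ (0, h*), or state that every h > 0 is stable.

(-2.8571,0); λ=-7 ⇒ h* = (20/7)/7 = 0.4082.

On y'=λy, z=hλ:
  y_{n+1} = y_n + z·[17/20·y_n + 3/20·y_{n+1}] ⇒ (1 − 3/20z)y_{n+1} = (1 + 17/20z)y_n
  so R(z) = (1 + 17/20z)/(1 − 3/20z).

Boundary: |R(x)|=1, x<0.
x=-1.32: |R|=0.1018
R=−1: 1+17/20x = −1+3/20x ⇒ -7/10x=2 ⇒ x=2/(-7/10)=-2.8571
Confirm numerically:
  x=-1.910: |R|=0.48465 <1
  x=-1.854: |R|=0.45059 <1
  x=-1.421: |R|=0.17133 <1
  x=-3.296: |R|=1.20557 >1
  x=-3.171: |R|=1.14888 >1
  x=-3.113: |R|=1.12209 >1
Interval (-2.8571, 0).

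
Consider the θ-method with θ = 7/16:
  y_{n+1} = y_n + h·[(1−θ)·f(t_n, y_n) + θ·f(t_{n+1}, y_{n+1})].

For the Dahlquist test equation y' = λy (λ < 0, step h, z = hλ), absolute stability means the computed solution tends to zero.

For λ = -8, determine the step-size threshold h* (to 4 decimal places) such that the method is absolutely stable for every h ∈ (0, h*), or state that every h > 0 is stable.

(-16.0000,0); λ=-8 ⇒ h* = (16)/8 = 2.0000.

Test eqn y'=λy, z=hλ:
  y_{n+1} = y_n + z·[9/16·y_n + 7/16·y_{n+1}] ⇒ (1 − 7/16z)y_{n+1} = (1 + 9/16z)y_n
  so R(z) = (1 + 9/16z)/(1 − 7/16z).

Need |R(x)|<1, x<0.
x=-0.94: |R|=0.3339
R=−1: 1+9/16x = −1+7/16x ⇒ -1/8x=2 ⇒ x=2/(-1/8)=-16.0000
Confirm numerically:
  x=-14.581: |R|=0.97596 <1
  x=-10.843: |R|=0.88777 <1
  x=-10.000: |R|=0.86047 <1
  x=-8.982: |R|=0.82205 <1
  x=-16.588: |R|=1.00890 >1
  x=-16.382: |R|=1.00585 >1
Stable set (-16.0000, 0).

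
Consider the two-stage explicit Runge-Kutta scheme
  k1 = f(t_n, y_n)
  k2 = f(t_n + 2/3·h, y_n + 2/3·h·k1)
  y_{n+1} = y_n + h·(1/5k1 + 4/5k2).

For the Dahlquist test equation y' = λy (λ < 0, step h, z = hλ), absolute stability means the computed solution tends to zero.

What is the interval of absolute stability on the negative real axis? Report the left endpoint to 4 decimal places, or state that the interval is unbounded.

With y'=λy (z=hλ):
  k1=λy_n ⇒ h·k1=z·y_n;  k2=λ(1+2/3z)y_n ⇒ h·k2=z(1+2/3z)y_n
  y_{n+1}/y_n = 1 + 1/5z + 4/5z(1+2/3z) = 1 + z + 8/15z²
  so R(z) = 1 + z + 8/15z².

Boundary: |R(x)|=1, x<0.
x=-1.44: |R|=0.6659
R=1: x+8/15x²=0 ⇒ x=−15/8=-1.8750; min R=1−1/(4·8/15)=0.5312>−1
Confirm numerically:
  x=-1.263: |R|=0.58776 <1
  x=-0.831: |R|=0.53730 <1
  x=-0.807: |R|=0.54033 <1
  x=-2.155: |R|=1.32181 >1
  x=-2.075: |R|=1.22133 >1
Stable set (-1.8750, 0).

(-1.8750, 0).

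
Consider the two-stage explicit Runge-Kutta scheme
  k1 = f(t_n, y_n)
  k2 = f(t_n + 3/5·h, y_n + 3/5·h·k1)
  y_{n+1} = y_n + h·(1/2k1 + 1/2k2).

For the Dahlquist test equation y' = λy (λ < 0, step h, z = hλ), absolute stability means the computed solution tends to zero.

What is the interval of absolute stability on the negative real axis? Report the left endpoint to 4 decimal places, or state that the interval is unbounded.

With y'=λy (z=hλ):
  k1=λy_n ⇒ h·k1=z·y_n;  k2=λ(1+3/5z)y_n ⇒ h·k2=z(1+3/5z)y_n
  y_{n+1}/y_n = 1 + 1/2z + 1/2z(1+3/5z) = 1 + z + 3/10z²
  so R(z) = 1 + z + 3/10z².

Find x<0 with |R(x)|<1.
x=-1.01: |R|=0.2960
R=1: x+3/10x²=0 ⇒ x=−10/3=-3.3333; min R=1−1/(4·3/10)=0.1667>−1
Confirm numerically:
  x=-2.460: |R|=0.35548 <1
  x=-2.000: |R|=0.20000 <1
  x=-1.835: |R|=0.17517 <1
  x=-3.436: |R|=1.10583 >1
  x=-3.428: |R|=1.09736 >1
Stable set (-3.3333, 0).

(-3.3333, 0).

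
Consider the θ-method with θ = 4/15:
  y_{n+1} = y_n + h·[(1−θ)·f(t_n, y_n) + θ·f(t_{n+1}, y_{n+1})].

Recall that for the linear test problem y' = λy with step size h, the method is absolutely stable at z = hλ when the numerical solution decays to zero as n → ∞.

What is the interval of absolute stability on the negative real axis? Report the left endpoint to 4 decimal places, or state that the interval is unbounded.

With y'=λy (z=hλ):
  y_{n+1} = y_n + z·[11/15·y_n + 4/15·y_{n+1}] ⇒ (1 − 4/15z)y_{n+1} = (1 + 11/15z)y_n
  Hence R(z) = (1 + 11/15z)/(1 − 4/15z).

Need |R(x)|<1, x<0.
x=-1.75: |R|=0.1932
R=−1: 1+11/15x = −1+4/15x ⇒ -7/15x=2 ⇒ x=2/(-7/15)=-4.2857
Confirm numerically:
  x=-3.465: |R|=0.80094 <1
  x=-2.470: |R|=0.48915 <1
  x=-1.971: |R|=0.29195 <1
  x=-4.835: |R|=1.11197 >1
  x=-4.682: |R|=1.08225 >1
  x=-4.547: |R|=1.05511 >1
So |R|<1 on (-4.2857, 0).

z∈(-4.2857,0).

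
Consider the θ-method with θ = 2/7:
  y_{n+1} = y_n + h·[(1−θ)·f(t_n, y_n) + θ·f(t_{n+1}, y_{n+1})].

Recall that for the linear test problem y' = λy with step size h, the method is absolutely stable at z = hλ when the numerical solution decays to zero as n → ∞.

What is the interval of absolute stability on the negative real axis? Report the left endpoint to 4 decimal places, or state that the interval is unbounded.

Set f=λy, z=hλ:
  y_{n+1} = y_n + z·[5/7·y_n + 2/7·y_{n+1}] ⇒ (1 − 2/7z)y_{n+1} = (1 + 5/7z)y_n
  R(z) = (1 + 5/7z)/(1 − 2/7z).

Find x<0 with |R(x)|<1.
x=-0.98: |R|=0.2344
R=−1: 1+5/7x = −1+2/7x ⇒ -3/7x=2 ⇒ x=2/(-3/7)=-4.6667
Confirm numerically:
  x=-4.481: |R|=0.96510 <1
  x=-4.301: |R|=0.92969 <1
  x=-2.838: |R|=0.56721 <1
  x=-2.715: |R|=0.52896 <1
  x=-5.265: |R|=1.10240 >1
  x=-5.128: |R|=1.08020 >1
  x=-4.727: |R|=1.01100 >1
Stable set (-4.6667, 0).

z∈(-4.6667,0).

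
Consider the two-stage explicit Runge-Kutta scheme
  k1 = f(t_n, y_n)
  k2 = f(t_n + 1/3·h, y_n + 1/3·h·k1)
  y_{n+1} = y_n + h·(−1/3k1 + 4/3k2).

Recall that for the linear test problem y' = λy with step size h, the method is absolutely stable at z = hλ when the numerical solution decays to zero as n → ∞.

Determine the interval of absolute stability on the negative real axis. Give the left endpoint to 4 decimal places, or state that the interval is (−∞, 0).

Set f=λy, z=hλ:
  k1=λy_n ⇒ h·k1=z·y_n;  k2=λ(1+1/3z)y_n ⇒ h·k2=z(1+1/3z)y_n
  y_{n+1}/y_n = 1 − 1/3z + 4/3z(1+1/3z) = 1 + z + 4/9z²
  Hence R(z) = 1 + z + 4/9z².

Need |R(x)|<1, x<0.
x=-0.42: |R|=0.6584
R=1: x+4/9x²=0 ⇒ x=−9/4=-2.2500; min R=1−1/(4·4/9)=0.4375>−1
Confirm numerically:
  x=-2.046: |R|=0.81450 <1
  x=-1.462: |R|=0.48798 <1
  x=-1.364: |R|=0.46289 <1
  x=-1.037: |R|=0.44094 <1
  x=-2.768: |R|=1.63726 >1
  x=-2.693: |R|=1.53022 >1
  x=-2.378: |R|=1.13528 >1
Stable set (-2.2500, 0).

(-2.2500, 0).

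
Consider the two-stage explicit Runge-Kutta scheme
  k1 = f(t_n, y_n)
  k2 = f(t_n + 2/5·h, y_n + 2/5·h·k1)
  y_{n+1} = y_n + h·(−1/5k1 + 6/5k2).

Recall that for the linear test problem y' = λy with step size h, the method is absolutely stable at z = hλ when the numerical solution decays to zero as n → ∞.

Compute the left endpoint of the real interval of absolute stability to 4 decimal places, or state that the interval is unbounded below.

z* = -2.0833.

Test eqn y'=λy, z=hλ:
  k1=λy_n ⇒ h·k1=z·y_n;  k2=λ(1+2/5z)y_n ⇒ h·k2=z(1+2/5z)y_n
  y_{n+1}/y_n = 1 − 1/5z + 6/5z(1+2/5z) = 1 + z + 12/25z²
  R(z) = 1 + z + 12/25z².

Boundary: |R(x)|=1, x<0.
x=-1.8: |R|=0.7552
R=1: x+12/25x²=0 ⇒ x=−25/12=-2.0833; min R=1−1/(4·12/25)=0.4792>−1
Confirm numerically:
  x=-1.963: |R|=0.88662 <1
  x=-1.962: |R|=0.88573 <1
  x=-1.817: |R|=0.76771 <1
  x=-2.560: |R|=1.58573 >1
  x=-2.519: |R|=1.52677 >1
  x=-2.231: |R|=1.15813 >1
Interval (-2.0833, 0).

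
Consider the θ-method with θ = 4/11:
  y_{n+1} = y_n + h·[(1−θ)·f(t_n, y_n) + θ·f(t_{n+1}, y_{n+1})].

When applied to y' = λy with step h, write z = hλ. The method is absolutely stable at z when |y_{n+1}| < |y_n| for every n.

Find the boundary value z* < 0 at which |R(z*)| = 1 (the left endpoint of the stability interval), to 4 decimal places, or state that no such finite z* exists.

With y'=λy (z=hλ):
  y_{n+1} = y_n + z·[7/11·y_n + 4/11·y_{n+1}] ⇒ (1 − 4/11z)y_{n+1} = (1 + 7/11z)y_n
  ⇒ R(z) = (1 + 7/11z)/(1 − 4/11z).

Find x<0 with |R(x)|<1.
x=-1.31: |R|=0.1127
R=−1: 1+7/11x = −1+4/11x ⇒ -3/11x=2 ⇒ x=2/(-3/11)=-7.3333
Confirm numerically:
  x=-6.690: |R|=0.94889 <1
  x=-6.341: |R|=0.91813 <1
  x=-3.875: |R|=0.60849 <1
  x=-3.178: |R|=0.47427 <1
  x=-7.693: |R|=1.02583 >1
  x=-7.536: |R|=1.01478 >1
Stable set (-7.3333, 0).

z* = -7.3333.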